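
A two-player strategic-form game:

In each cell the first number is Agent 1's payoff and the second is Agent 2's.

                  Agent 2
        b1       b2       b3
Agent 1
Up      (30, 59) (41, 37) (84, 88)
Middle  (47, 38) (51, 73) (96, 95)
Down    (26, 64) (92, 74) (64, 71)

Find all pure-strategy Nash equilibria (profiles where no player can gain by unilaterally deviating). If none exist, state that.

The pure Nash equilibria are (Middle, b3) and (Down, b2).

(Up, b1): Agent 1 can switch to Middle (30 → 47). Not NE.
(Up, b2): Agent 1 can switch to Middle (41 → 51). Not NE.
(Up, b3): Agent 1 can switch to Middle (84 → 96). Not NE.
(Middle, b1): Agent 2 can switch to b2 (38 → 73). Not NE.
(Middle, b2): Agent 1 can switch to Down (51 → 92). Not NE.
(Middle, b3): Agent 1 gets 96, best alternative 84; Agent 2 gets 95, best alternative 73. No profitable deviation — NE.
(Down, b1): Agent 1 can switch to Up (26 → 30). Not NE.
(Down, b2): Agent 1 gets 92, best alternative 51; Agent 2 gets 74, best alternative 71. No profitable deviation — NE.
(The remaining 1 profile has a profitable deviation by the same check.)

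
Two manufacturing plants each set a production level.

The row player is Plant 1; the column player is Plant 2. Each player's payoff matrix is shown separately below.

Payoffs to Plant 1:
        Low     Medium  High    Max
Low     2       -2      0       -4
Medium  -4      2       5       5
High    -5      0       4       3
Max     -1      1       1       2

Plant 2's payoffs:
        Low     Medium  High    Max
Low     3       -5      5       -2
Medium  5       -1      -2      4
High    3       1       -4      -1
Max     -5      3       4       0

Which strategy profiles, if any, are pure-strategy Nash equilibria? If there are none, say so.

Check each profile: it is a Nash equilibrium iff no player can strictly gain by switching unilaterally.
(Low, Low): Plant 2 can switch to High (3 → 5). Not NE.
(Low, Medium): Plant 1 can switch to Medium (-2 → 2). Not NE.
(Low, High): Plant 1 can switch to Medium (0 → 5). Not NE.
(Low, Max): Plant 1 can switch to Medium (-4 → 5). Not NE.
(Medium, Low): Plant 1 can switch to Low (-4 → 2). Not NE.
(Medium, Medium): Plant 2 can switch to Low (-1 → 5). Not NE.
(Medium, High): Plant 2 can switch to Low (-2 → 5). Not NE.
(Medium, Max): Plant 2 can switch to Low (4 → 5). Not NE.
(The remaining 8 profiles each have a profitable deviation by the same check.)

No pure-strategy Nash equilibrium.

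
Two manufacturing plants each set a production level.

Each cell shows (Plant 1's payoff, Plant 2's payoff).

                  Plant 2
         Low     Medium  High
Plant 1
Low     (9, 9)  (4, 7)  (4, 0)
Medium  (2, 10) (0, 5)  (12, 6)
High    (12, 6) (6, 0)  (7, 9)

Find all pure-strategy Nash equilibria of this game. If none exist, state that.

(Low, Low): Plant 1 can switch to High (9 → 12). Not NE.
(Low, Medium): Plant 1 can switch to High (4 → 6). Not NE.
(Low, High): Plant 1 can switch to Medium (4 → 12). Not NE.
(Medium, Low): Plant 1 can switch to Low (2 → 9). Not NE.
(Medium, Medium): Plant 1 can switch to Low (0 → 4). Not NE.
(Medium, High): Plant 2 can switch to Low (6 → 10). Not NE.
(High, Low): Plant 2 can switch to High (6 → 9). Not NE.
(High, Medium): Plant 2 can switch to Low (0 → 6). Not NE.
(The remaining 1 profile has a profitable deviation by the same check.)

There is no pure-strategy Nash equilibrium.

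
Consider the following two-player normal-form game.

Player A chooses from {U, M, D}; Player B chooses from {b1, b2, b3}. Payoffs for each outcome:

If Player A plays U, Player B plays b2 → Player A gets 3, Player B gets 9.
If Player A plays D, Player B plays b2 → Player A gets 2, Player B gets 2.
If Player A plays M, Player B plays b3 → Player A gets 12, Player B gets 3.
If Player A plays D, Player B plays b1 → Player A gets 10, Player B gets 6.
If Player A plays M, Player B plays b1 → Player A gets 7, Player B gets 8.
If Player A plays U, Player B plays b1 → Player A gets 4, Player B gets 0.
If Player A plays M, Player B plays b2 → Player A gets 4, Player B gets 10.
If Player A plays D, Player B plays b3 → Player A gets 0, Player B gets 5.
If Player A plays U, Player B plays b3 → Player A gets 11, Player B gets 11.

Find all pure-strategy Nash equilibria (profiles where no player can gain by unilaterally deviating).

Player A against b1: payoffs 4, 7, 10 → best response D.
Player A against b2: payoffs 3, 4, 2 → best response M.
Player A against b3: payoffs 11, 12, 0 → best response M.
Player B against U: payoffs 0, 9, 11 → best response b3.
Player B against M: payoffs 8, 10, 3 → best response b2.
Player B against D: payoffs 6, 2, 5 → best response b1.
Mutual best responses: (M, b2); (D, b1).

(M, b2) and (D, b1)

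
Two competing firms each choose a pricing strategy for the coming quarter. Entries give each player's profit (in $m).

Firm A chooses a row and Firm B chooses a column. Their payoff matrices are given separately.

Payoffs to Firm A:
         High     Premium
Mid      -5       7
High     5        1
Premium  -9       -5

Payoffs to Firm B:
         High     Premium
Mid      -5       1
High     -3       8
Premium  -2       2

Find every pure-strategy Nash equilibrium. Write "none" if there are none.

(Mid, High): Firm A can switch to High (-5 → 5). Not NE.
(Mid, Premium): Firm A gets 7, best alternative 1; Firm B gets 1, best alternative -5. No profitable deviation — NE.
(High, High): Firm B can switch to Premium (-3 → 8). Not NE.
(High, Premium): Firm A can switch to Mid (1 → 7). Not NE.
(Premium, High): Firm A can switch to Mid (-9 → -5). Not NE.
(Premium, Premium): Firm A can switch to Mid (-5 → 7). Not NE.

Pure NE: (Mid, Premium)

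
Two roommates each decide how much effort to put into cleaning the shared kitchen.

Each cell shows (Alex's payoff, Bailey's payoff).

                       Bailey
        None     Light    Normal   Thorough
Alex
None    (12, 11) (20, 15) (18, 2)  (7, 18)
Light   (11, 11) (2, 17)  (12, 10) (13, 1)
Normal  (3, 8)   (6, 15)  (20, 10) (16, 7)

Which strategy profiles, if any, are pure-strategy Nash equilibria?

There is no pure-strategy Nash equilibrium.

Alex against None: payoffs 12, 11, 3 → best response None.
Alex against Light: payoffs 20, 2, 6 → best response None.
Alex against Normal: payoffs 18, 12, 20 → best response Normal.
Alex against Thorough: payoffs 7, 13, 16 → best response Normal.
Bailey against None: payoffs 11, 15, 2, 18 → best response Thorough.
Bailey against Light: payoffs 11, 17, 10, 1 → best response Light.
Bailey against Normal: payoffs 8, 15, 10, 7 → best response Light.
No profile is a mutual best response for all players.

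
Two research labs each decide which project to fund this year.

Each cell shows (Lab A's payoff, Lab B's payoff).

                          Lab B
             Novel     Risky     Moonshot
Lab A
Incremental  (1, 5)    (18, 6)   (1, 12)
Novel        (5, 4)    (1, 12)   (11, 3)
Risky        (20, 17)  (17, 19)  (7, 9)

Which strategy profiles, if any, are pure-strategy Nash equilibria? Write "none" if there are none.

none

Check each profile: it is a Nash equilibrium iff no player can strictly gain by switching unilaterally.
(Incremental, Novel): Lab A can switch to Novel (1 → 5). Not NE.
(Incremental, Risky): Lab B can switch to Moonshot (6 → 12). Not NE.
(Incremental, Moonshot): Lab A can switch to Novel (1 → 11). Not NE.
(Novel, Novel): Lab A can switch to Risky (5 → 20). Not NE.
(Novel, Risky): Lab A can switch to Incremental (1 → 18). Not NE.
(Novel, Moonshot): Lab B can switch to Novel (3 → 4). Not NE.
(Risky, Novel): Lab B can switch to Risky (17 → 19). Not NE.
(Risky, Risky): Lab A can switch to Incremental (17 → 18). Not NE.
(Risky, Moonshot): Lab A can switch to Novel (7 → 11). Not NE.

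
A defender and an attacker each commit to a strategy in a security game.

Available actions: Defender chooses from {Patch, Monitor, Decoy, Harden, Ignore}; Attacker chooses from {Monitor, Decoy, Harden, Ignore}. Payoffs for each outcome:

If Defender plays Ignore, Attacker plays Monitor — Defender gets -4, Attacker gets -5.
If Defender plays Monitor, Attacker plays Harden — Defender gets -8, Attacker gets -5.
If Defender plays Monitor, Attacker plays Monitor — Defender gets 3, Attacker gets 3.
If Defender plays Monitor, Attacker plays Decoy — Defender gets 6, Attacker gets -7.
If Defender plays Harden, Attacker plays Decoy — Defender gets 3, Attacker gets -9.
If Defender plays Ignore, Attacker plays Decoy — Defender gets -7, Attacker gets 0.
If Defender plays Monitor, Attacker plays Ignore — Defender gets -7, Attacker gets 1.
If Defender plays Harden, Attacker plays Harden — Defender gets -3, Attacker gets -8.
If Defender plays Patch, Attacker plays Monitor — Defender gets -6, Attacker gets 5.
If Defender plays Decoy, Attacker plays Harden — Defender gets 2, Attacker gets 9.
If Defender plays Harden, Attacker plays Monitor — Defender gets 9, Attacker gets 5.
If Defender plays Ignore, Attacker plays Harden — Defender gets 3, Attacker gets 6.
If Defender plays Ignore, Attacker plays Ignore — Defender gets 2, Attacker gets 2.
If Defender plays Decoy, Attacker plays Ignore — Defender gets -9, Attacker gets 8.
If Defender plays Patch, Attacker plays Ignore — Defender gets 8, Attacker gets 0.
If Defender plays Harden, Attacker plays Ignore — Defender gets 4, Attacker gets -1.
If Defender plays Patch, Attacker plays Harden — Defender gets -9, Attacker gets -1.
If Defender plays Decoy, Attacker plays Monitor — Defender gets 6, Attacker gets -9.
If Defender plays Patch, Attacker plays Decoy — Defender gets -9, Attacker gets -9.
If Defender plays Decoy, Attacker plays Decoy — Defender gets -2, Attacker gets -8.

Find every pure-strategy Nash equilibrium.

Pure-strategy Nash equilibria: (Harden, Monitor); (Ignore, Harden)

(Patch, Monitor): Defender can switch to Monitor (-6 → 3). Not NE.
(Patch, Decoy): Defender can switch to Monitor (-9 → 6). Not NE.
(Patch, Harden): Defender can switch to Monitor (-9 → -8). Not NE.
(Patch, Ignore): Attacker can switch to Monitor (0 → 5). Not NE.
(Monitor, Monitor): Defender can switch to Decoy (3 → 6). Not NE.
(Monitor, Decoy): Attacker can switch to Monitor (-7 → 3). Not NE.
(Harden, Monitor): Defender gets 9, best alternative 6; Attacker gets 5, best alternative -1. No profitable deviation — NE.
(Ignore, Harden): Defender gets 3, best alternative 2; Attacker gets 6, best alternative 2. No profitable deviation — NE.
(The remaining 12 profiles each have a profitable deviation by the same check.)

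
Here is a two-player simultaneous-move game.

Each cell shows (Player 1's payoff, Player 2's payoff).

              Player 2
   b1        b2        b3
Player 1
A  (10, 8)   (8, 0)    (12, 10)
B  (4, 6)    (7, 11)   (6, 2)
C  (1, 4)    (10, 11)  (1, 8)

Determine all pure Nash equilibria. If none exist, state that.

The pure Nash equilibria are (A, b3); (C, b2).

(A, b1): Player 2 can switch to b3 (8 → 10). Not NE.
(A, b2): Player 1 can switch to C (8 → 10). Not NE.
(A, b3): Player 1 gets 12, best alternative 6; Player 2 gets 10, best alternative 8. No profitable deviation — NE.
(B, b1): Player 1 can switch to A (4 → 10). Not NE.
(B, b2): Player 1 can switch to A (7 → 8). Not NE.
(B, b3): Player 1 can switch to A (6 → 12). Not NE.
(C, b1): Player 1 can switch to A (1 → 10). Not NE.
(C, b2): Player 1 gets 10, best alternative 8; Player 2 gets 11, best alternative 8. No profitable deviation — NE.
(The remaining 1 profile has a profitable deviation by the same check.)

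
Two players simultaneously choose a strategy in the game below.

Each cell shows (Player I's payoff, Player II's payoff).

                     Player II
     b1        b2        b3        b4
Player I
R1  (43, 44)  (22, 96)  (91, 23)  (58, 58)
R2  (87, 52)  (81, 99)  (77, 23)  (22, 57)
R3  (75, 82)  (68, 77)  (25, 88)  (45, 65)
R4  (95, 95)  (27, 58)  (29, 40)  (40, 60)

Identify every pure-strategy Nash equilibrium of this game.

Pure-strategy Nash equilibria: (R2, b2), (R4, b1)

(R1, b1): Player I can switch to R2 (43 → 87). Not NE.
(R1, b2): Player I can switch to R2 (22 → 81). Not NE.
(R1, b3): Player II can switch to b1 (23 → 44). Not NE.
(R1, b4): Player II can switch to b2 (58 → 96). Not NE.
(R2, b1): Player I can switch to R4 (87 → 95). Not NE.
(R2, b2): Player I gets 81, best alternative 68; Player II gets 99, best alternative 57. No profitable deviation — NE.
(R2, b3): Player I can switch to R1 (77 → 91). Not NE.
(R2, b4): Player I can switch to R1 (22 → 58). Not NE.
(R3, b1): Player I can switch to R2 (75 → 87). Not NE.
(R3, b2): Player I can switch to R2 (68 → 81). Not NE.
(R3, b3): Player I can switch to R1 (25 → 91). Not NE.
(R3, b4): Player I can switch to R1 (45 → 58). Not NE.
(R4, b1): Player I gets 95, best alternative 87; Player II gets 95, best alternative 60. No profitable deviation — NE.
(R4, b2): Player I can switch to R2 (27 → 81). Not NE.
(The remaining 2 profiles each have a profitable deviation by the same check.)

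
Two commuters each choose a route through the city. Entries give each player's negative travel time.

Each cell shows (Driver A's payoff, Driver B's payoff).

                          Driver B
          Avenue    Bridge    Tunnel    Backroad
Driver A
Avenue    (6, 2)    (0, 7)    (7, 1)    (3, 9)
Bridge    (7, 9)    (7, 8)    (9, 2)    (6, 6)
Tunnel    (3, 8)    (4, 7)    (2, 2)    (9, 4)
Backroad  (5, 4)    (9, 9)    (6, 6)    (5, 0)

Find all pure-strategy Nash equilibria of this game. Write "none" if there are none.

Driver A against Avenue: payoffs 6, 7, 3, 5 → best response Bridge.
Driver A against Bridge: payoffs 0, 7, 4, 9 → best response Backroad.
Driver A against Tunnel: payoffs 7, 9, 2, 6 → best response Bridge.
Driver A against Backroad: payoffs 3, 6, 9, 5 → best response Tunnel.
Driver B against Avenue: payoffs 2, 7, 1, 9 → best response Backroad.
Driver B against Bridge: payoffs 9, 8, 2, 6 → best response Avenue.
Driver B against Tunnel: payoffs 8, 7, 2, 4 → best response Avenue.
Driver B against Backroad: payoffs 4, 9, 6, 0 → best response Bridge.
Mutual best responses: (Bridge, Avenue); (Backroad, Bridge).

(Bridge, Avenue) and (Backroad, Bridge)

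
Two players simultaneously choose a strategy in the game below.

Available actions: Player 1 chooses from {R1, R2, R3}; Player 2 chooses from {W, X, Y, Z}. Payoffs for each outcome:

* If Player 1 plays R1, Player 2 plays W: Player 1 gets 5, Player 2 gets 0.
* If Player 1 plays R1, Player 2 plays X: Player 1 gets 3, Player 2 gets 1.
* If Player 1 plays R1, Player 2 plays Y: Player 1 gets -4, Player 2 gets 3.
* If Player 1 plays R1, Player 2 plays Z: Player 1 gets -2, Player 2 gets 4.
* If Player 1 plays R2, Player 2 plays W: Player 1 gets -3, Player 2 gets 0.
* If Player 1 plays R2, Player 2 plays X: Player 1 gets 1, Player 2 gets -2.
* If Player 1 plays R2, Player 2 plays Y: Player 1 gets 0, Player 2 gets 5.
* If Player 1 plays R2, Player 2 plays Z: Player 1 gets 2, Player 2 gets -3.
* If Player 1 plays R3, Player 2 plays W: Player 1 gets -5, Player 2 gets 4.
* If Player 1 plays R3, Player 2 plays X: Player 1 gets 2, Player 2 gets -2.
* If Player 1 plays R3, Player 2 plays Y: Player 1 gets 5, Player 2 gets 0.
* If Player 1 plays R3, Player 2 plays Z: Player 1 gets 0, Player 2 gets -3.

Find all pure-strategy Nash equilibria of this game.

none

(R1, W): Player 2 can switch to X (0 → 1). Not NE.
(R1, X): Player 2 can switch to Y (1 → 3). Not NE.
(R1, Y): Player 1 can switch to R2 (-4 → 0). Not NE.
(R1, Z): Player 1 can switch to R2 (-2 → 2). Not NE.
(R2, W): Player 1 can switch to R1 (-3 → 5). Not NE.
(R2, X): Player 1 can switch to R1 (1 → 3). Not NE.
(R2, Y): Player 1 can switch to R3 (0 → 5). Not NE.
(R2, Z): Player 2 can switch to W (-3 → 0). Not NE.
(R3, W): Player 1 can switch to R1 (-5 → 5). Not NE.
(R3, X): Player 1 can switch to R1 (2 → 3). Not NE.
(R3, Y): Player 2 can switch to W (0 → 4). Not NE.
(R3, Z): Player 1 can switch to R2 (0 → 2). Not NE.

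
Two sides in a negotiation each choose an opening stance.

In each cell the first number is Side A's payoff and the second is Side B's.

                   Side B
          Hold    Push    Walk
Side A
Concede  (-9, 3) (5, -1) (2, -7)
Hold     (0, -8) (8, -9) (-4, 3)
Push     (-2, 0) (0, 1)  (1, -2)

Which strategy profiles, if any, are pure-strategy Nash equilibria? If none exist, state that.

Side A against Hold: payoffs -9, 0, -2 → best response Hold.
Side A against Push: payoffs 5, 8, 0 → best response Hold.
Side A against Walk: payoffs 2, -4, 1 → best response Concede.
Side B against Concede: payoffs 3, -1, -7 → best response Hold.
Side B against Hold: payoffs -8, -9, 3 → best response Walk.
Side B against Push: payoffs 0, 1, -2 → best response Push.
No profile is a mutual best response for all players.

This game has no pure Nash equilibrium.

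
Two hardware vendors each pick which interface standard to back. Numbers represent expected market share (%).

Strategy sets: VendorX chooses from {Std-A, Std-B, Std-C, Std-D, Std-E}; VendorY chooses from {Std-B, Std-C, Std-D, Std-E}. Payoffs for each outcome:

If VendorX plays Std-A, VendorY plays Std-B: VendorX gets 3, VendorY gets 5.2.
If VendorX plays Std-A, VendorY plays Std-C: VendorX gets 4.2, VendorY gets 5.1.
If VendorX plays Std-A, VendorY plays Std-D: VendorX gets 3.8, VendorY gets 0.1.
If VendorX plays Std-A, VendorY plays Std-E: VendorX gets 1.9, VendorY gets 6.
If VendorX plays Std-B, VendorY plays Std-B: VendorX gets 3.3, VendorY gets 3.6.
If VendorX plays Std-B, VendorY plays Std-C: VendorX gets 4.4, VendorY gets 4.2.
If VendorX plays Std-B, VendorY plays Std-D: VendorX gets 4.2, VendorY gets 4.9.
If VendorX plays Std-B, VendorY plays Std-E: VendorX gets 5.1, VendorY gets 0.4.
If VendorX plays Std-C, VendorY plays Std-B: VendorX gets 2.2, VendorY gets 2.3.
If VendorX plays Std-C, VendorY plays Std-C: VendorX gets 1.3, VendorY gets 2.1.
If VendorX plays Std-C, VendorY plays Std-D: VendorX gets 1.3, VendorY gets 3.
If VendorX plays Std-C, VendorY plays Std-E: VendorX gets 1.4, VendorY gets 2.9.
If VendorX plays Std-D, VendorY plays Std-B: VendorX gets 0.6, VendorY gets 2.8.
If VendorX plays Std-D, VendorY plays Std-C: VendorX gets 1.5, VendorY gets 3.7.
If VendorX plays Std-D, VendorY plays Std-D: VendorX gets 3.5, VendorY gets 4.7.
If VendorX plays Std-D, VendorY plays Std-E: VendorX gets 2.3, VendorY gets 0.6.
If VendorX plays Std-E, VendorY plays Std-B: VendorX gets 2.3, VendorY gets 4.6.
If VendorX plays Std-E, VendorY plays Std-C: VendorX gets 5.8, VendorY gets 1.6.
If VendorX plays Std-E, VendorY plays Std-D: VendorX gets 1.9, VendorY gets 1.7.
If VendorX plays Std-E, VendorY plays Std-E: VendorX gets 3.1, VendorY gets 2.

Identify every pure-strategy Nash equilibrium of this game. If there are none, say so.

(Std-A, Std-B): VendorX can switch to Std-B (3 → 3.3). Not NE.
(Std-A, Std-C): VendorX can switch to Std-B (4.2 → 4.4). Not NE.
(Std-A, Std-D): VendorX can switch to Std-B (3.8 → 4.2). Not NE.
(Std-A, Std-E): VendorX can switch to Std-B (1.9 → 5.1). Not NE.
(Std-B, Std-B): VendorY can switch to Std-C (3.6 → 4.2). Not NE.
(Std-B, Std-C): VendorX can switch to Std-E (4.4 → 5.8). Not NE.
(Std-B, Std-D): VendorX gets 4.2, best alternative 3.8; VendorY gets 4.9, best alternative 4.2. No profitable deviation — NE.
(Std-B, Std-E): VendorY can switch to Std-B (0.4 → 3.6). Not NE.
(Std-C, Std-B): VendorX can switch to Std-A (2.2 → 3). Not NE.
(Std-C, Std-C): VendorX can switch to Std-A (1.3 → 4.2). Not NE.
(Std-C, Std-D): VendorX can switch to Std-A (1.3 → 3.8). Not NE.
(Std-C, Std-E): VendorX can switch to Std-A (1.4 → 1.9). Not NE.
(Std-D, Std-B): VendorX can switch to Std-A (0.6 → 3). Not NE.
(The remaining 7 profiles each have a profitable deviation by the same check.)

(Std-B, Std-D)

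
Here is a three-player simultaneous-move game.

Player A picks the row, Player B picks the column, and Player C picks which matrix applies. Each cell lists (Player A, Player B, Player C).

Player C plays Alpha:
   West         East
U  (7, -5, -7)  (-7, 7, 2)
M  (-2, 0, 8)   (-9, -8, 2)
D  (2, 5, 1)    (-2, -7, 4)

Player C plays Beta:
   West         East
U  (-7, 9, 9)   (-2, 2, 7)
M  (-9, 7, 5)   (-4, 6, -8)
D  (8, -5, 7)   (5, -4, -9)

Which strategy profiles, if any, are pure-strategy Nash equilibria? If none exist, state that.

Player A against (West, Alpha): payoffs 7, -2, 2 → best response U.
Player A against (West, Beta): payoffs -7, -9, 8 → best response D.
Player A against (East, Alpha): payoffs -7, -9, -2 → best response D.
Player A against (East, Beta): payoffs -2, -4, 5 → best response D.
Player B against (U, Alpha): payoffs -5, 7 → best response East.
Player B against (U, Beta): payoffs 9, 2 → best response West.
Player B against (M, Alpha): payoffs 0, -8 → best response West.
Player B against (M, Beta): payoffs 7, 6 → best response West.
Player B against (D, Alpha): payoffs 5, -7 → best response West.
Player B against (D, Beta): payoffs -5, -4 → best response East.
Player C against (U, West): payoffs -7, 9 → best response Beta.
Player C against (U, East): payoffs 2, 7 → best response Beta.
Player C against (M, West): payoffs 8, 5 → best response Alpha.
Player C against (M, East): payoffs 2, -8 → best response Alpha.
Player C against (D, West): payoffs 1, 7 → best response Beta.
Player C against (D, East): payoffs 4, -9 → best response Alpha.
No profile is a mutual best response for all players.

none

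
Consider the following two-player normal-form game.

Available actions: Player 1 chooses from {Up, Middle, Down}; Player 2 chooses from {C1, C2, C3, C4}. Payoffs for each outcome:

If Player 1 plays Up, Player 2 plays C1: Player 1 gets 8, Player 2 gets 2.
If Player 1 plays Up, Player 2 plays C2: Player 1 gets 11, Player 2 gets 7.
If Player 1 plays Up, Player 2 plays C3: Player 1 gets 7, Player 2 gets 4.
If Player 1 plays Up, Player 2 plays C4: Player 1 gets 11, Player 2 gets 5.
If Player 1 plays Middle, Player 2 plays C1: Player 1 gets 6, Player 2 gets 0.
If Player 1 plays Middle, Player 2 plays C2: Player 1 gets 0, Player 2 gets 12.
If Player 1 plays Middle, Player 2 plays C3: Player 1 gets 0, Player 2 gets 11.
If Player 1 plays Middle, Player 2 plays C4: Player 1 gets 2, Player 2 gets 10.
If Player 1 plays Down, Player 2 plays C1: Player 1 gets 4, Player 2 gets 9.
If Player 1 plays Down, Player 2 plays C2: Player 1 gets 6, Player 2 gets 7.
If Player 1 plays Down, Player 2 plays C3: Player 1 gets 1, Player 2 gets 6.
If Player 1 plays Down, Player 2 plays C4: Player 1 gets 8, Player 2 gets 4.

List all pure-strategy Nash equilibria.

(Up, C1): Player 2 can switch to C2 (2 → 7). Not NE.
(Up, C2): Player 1 gets 11, best alternative 6; Player 2 gets 7, best alternative 5. No profitable deviation — NE.
(Up, C3): Player 2 can switch to C2 (4 → 7). Not NE.
(Up, C4): Player 2 can switch to C2 (5 → 7). Not NE.
(Middle, C1): Player 1 can switch to Up (6 → 8). Not NE.
(Middle, C2): Player 1 can switch to Up (0 → 11). Not NE.
(Middle, C3): Player 1 can switch to Up (0 → 7). Not NE.
(Middle, C4): Player 1 can switch to Up (2 → 11). Not NE.
(Down, C1): Player 1 can switch to Up (4 → 8). Not NE.
(Down, C2): Player 1 can switch to Up (6 → 11). Not NE.
(Down, C3): Player 1 can switch to Up (1 → 7). Not NE.
(Down, C4): Player 1 can switch to Up (8 → 11). Not NE.

(Up, C2)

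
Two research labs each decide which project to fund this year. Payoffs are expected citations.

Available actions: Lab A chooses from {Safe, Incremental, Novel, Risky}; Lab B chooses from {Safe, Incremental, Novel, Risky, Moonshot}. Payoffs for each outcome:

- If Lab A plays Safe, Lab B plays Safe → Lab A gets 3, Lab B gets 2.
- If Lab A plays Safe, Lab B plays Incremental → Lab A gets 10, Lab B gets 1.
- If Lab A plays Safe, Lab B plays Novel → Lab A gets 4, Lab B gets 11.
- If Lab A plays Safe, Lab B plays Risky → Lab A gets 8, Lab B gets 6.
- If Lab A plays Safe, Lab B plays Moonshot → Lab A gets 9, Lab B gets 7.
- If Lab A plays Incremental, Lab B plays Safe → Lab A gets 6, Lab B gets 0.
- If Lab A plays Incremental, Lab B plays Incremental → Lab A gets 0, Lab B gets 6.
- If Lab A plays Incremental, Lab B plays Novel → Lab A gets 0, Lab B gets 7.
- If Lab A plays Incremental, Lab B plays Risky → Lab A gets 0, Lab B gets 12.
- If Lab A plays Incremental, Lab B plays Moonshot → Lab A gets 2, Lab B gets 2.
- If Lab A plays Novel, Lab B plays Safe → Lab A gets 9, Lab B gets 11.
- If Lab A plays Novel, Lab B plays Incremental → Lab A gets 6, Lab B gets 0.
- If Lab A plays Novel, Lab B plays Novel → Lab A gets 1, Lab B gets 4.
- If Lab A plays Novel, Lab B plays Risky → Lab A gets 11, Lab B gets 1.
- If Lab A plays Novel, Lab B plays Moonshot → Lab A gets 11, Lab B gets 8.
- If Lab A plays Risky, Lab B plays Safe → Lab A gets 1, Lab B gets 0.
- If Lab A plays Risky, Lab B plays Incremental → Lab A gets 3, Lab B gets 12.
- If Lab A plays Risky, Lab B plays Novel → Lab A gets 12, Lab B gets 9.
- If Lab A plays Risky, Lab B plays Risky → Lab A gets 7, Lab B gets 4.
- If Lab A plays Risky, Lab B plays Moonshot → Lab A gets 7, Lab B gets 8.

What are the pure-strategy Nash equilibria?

(Safe, Safe): Lab A can switch to Incremental (3 → 6). Not NE.
(Safe, Incremental): Lab B can switch to Safe (1 → 2). Not NE.
(Safe, Novel): Lab A can switch to Risky (4 → 12). Not NE.
(Safe, Risky): Lab A can switch to Novel (8 → 11). Not NE.
(Safe, Moonshot): Lab A can switch to Novel (9 → 11). Not NE.
(Incremental, Safe): Lab A can switch to Novel (6 → 9). Not NE.
(Incremental, Incremental): Lab A can switch to Safe (0 → 10). Not NE.
(Incremental, Novel): Lab A can switch to Safe (0 → 4). Not NE.
(Incremental, Risky): Lab A can switch to Safe (0 → 8). Not NE.
(Incremental, Moonshot): Lab A can switch to Safe (2 → 9). Not NE.
(Novel, Safe): Lab A gets 9, best alternative 6; Lab B gets 11, best alternative 8. No profitable deviation — NE.
(The remaining 9 profiles each have a profitable deviation by the same check.)

The unique pure-strategy Nash equilibrium is (Novel, Safe).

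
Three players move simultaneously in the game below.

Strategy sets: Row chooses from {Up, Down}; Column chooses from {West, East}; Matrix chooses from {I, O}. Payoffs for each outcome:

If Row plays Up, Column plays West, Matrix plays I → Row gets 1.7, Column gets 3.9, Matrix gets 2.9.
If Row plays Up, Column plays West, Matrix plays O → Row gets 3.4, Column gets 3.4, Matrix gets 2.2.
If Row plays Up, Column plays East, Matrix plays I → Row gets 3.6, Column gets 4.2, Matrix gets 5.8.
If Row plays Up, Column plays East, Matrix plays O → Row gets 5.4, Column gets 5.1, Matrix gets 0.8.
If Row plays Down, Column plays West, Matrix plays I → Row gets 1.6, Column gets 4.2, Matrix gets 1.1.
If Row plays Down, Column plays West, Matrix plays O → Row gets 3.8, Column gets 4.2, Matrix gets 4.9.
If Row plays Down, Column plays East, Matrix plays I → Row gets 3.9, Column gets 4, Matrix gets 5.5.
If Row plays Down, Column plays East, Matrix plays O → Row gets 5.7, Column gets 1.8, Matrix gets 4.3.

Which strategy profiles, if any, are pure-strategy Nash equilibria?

Row against (West, I): payoffs 1.7, 1.6 → best response Up.
Row against (West, O): payoffs 3.4, 3.8 → best response Down.
Row against (East, I): payoffs 3.6, 3.9 → best response Down.
Row against (East, O): payoffs 5.4, 5.7 → best response Down.
Column against (Up, I): payoffs 3.9, 4.2 → best response East.
Column against (Up, O): payoffs 3.4, 5.1 → best response East.
Column against (Down, I): payoffs 4.2, 4 → best response West.
Column against (Down, O): payoffs 4.2, 1.8 → best response West.
Matrix against (Up, West): payoffs 2.9, 2.2 → best response I.
Matrix against (Up, East): payoffs 5.8, 0.8 → best response I.
Matrix against (Down, West): payoffs 1.1, 4.9 → best response O.
Matrix against (Down, East): payoffs 5.5, 4.3 → best response I.
Mutual best responses: (Down, West, O).

(Down, West, O)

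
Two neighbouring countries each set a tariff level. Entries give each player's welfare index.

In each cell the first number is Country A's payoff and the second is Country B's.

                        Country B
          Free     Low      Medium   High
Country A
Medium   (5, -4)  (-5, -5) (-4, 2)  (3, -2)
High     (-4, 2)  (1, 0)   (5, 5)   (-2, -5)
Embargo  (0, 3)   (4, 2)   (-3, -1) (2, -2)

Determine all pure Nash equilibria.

(Medium, Free): Country B can switch to Medium (-4 → 2). Not NE.
(Medium, Low): Country A can switch to High (-5 → 1). Not NE.
(Medium, Medium): Country A can switch to High (-4 → 5). Not NE.
(Medium, High): Country B can switch to Medium (-2 → 2). Not NE.
(High, Free): Country A can switch to Medium (-4 → 5). Not NE.
(High, Low): Country A can switch to Embargo (1 → 4). Not NE.
(High, Medium): Country A gets 5, best alternative -3; Country B gets 5, best alternative 2. No profitable deviation — NE.
(High, High): Country A can switch to Medium (-2 → 3). Not NE.
(Embargo, Free): Country A can switch to Medium (0 → 5). Not NE.
(Embargo, Low): Country B can switch to Free (2 → 3). Not NE.
(Embargo, Medium): Country A can switch to High (-3 → 5). Not NE.
(Embargo, High): Country A can switch to Medium (2 → 3). Not NE.

The unique pure-strategy Nash equilibrium is (High, Medium).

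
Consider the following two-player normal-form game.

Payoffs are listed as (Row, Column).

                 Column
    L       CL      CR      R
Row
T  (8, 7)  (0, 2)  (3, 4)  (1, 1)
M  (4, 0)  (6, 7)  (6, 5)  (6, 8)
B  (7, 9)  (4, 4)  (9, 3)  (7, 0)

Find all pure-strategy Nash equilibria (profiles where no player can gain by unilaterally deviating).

Mark each player's best response to every combination of opponents' strategies; a profile where every player is best-responding is a pure Nash equilibrium.
Row against L: payoffs 8, 4, 7 → best response T.
Row against CL: payoffs 0, 6, 4 → best response M.
Row against CR: payoffs 3, 6, 9 → best response B.
Row against R: payoffs 1, 6, 7 → best response B.
Column against T: payoffs 7, 2, 4, 1 → best response L.
Column against M: payoffs 0, 7, 5, 8 → best response R.
Column against B: payoffs 9, 4, 3, 0 → best response L.
Mutual best responses: (T, L).

The unique pure-strategy Nash equilibrium is (T, L).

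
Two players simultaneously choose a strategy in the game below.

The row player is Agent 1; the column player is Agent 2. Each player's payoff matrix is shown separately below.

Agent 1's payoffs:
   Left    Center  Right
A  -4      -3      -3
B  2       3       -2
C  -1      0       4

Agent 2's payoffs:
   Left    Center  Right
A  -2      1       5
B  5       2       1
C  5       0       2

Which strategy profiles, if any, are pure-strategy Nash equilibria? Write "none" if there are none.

Agent 1 against Left: payoffs -4, 2, -1 → best response B.
Agent 1 against Center: payoffs -3, 3, 0 → best response B.
Agent 1 against Right: payoffs -3, -2, 4 → best response C.
Agent 2 against A: payoffs -2, 1, 5 → best response Right.
Agent 2 against B: payoffs 5, 2, 1 → best response Left.
Agent 2 against C: payoffs 5, 0, 2 → best response Left.
Mutual best responses: (B, Left).

Pure NE: (B, Left)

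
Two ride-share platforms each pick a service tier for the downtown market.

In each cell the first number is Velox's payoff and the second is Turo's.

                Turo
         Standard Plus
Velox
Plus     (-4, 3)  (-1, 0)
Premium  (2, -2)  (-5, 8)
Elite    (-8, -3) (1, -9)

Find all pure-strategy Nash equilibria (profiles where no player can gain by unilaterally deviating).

This game has no pure Nash equilibrium.

Velox against Standard: payoffs -4, 2, -8 → best response Premium.
Velox against Plus: payoffs -1, -5, 1 → best response Elite.
Turo against Plus: payoffs 3, 0 → best response Standard.
Turo against Premium: payoffs -2, 8 → best response Plus.
Turo against Elite: payoffs -3, -9 → best response Standard.
No profile is a mutual best response for all players.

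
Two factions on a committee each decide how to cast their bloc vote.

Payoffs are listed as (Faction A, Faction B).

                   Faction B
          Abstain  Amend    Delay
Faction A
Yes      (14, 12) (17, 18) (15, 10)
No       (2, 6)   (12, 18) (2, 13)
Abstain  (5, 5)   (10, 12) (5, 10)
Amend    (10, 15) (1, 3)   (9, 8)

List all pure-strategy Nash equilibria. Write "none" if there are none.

(Yes, Abstain): Faction B can switch to Amend (12 → 18). Not NE.
(Yes, Amend): Faction A gets 17, best alternative 12; Faction B gets 18, best alternative 12. No profitable deviation — NE.
(Yes, Delay): Faction B can switch to Abstain (10 → 12). Not NE.
(No, Abstain): Faction A can switch to Yes (2 → 14). Not NE.
(No, Amend): Faction A can switch to Yes (12 → 17). Not NE.
(No, Delay): Faction A can switch to Yes (2 → 15). Not NE.
(Abstain, Abstain): Faction A can switch to Yes (5 → 14). Not NE.
(Abstain, Amend): Faction A can switch to Yes (10 → 17). Not NE.
(Abstain, Delay): Faction A can switch to Yes (5 → 15). Not NE.
(Amend, Abstain): Faction A can switch to Yes (10 → 14). Not NE.
(Amend, Amend): Faction A can switch to Yes (1 → 17). Not NE.
(The remaining 1 profile has a profitable deviation by the same check.)

The unique pure-strategy Nash equilibrium is (Yes, Amend).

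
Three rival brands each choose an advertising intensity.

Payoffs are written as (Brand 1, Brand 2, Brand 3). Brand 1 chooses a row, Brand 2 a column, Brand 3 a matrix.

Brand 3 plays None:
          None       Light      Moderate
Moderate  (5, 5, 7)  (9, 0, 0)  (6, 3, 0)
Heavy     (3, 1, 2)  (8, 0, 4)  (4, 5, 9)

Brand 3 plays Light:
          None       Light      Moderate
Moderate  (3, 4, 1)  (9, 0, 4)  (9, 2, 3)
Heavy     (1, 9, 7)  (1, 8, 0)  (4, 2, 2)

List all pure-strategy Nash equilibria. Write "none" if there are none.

(Moderate, None, None): Brand 1 gets 5, best alternative 3; Brand 2 gets 5, best alternative 3; Brand 3 gets 7, best alternative 1. No profitable deviation — NE.
(Moderate, None, Light): Brand 3 can switch to None (1 → 7). Not NE.
(Moderate, Light, None): Brand 2 can switch to None (0 → 5). Not NE.
(Moderate, Light, Light): Brand 2 can switch to None (0 → 4). Not NE.
(Moderate, Moderate, None): Brand 2 can switch to None (3 → 5). Not NE.
(Moderate, Moderate, Light): Brand 2 can switch to None (2 → 4). Not NE.
(Heavy, None, None): Brand 1 can switch to Moderate (3 → 5). Not NE.
(The remaining 5 profiles each have a profitable deviation by the same check.)

The unique pure-strategy Nash equilibrium is (Moderate, None, None).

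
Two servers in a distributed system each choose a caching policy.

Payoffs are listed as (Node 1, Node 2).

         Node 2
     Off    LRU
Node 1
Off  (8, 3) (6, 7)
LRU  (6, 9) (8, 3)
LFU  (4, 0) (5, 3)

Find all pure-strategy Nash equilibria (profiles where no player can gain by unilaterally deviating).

(Off, Off): Node 2 can switch to LRU (3 → 7). Not NE.
(Off, LRU): Node 1 can switch to LRU (6 → 8). Not NE.
(LRU, Off): Node 1 can switch to Off (6 → 8). Not NE.
(LRU, LRU): Node 2 can switch to Off (3 → 9). Not NE.
(LFU, Off): Node 1 can switch to Off (4 → 8). Not NE.
(LFU, LRU): Node 1 can switch to Off (5 → 6). Not NE.

none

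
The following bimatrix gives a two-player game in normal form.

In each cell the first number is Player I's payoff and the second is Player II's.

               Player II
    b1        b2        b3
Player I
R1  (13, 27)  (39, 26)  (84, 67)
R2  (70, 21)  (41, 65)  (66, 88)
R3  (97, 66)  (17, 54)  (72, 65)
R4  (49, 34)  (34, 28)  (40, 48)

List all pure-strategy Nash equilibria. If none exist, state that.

(R1, b3) and (R3, b1)

Player I against b1: payoffs 13, 70, 97, 49 → best response R3.
Player I against b2: payoffs 39, 41, 17, 34 → best response R2.
Player I against b3: payoffs 84, 66, 72, 40 → best response R1.
Player II against R1: payoffs 27, 26, 67 → best response b3.
Player II against R2: payoffs 21, 65, 88 → best response b3.
Player II against R3: payoffs 66, 54, 65 → best response b1.
Player II against R4: payoffs 34, 28, 48 → best response b3.
Mutual best responses: (R1, b3); (R3, b1).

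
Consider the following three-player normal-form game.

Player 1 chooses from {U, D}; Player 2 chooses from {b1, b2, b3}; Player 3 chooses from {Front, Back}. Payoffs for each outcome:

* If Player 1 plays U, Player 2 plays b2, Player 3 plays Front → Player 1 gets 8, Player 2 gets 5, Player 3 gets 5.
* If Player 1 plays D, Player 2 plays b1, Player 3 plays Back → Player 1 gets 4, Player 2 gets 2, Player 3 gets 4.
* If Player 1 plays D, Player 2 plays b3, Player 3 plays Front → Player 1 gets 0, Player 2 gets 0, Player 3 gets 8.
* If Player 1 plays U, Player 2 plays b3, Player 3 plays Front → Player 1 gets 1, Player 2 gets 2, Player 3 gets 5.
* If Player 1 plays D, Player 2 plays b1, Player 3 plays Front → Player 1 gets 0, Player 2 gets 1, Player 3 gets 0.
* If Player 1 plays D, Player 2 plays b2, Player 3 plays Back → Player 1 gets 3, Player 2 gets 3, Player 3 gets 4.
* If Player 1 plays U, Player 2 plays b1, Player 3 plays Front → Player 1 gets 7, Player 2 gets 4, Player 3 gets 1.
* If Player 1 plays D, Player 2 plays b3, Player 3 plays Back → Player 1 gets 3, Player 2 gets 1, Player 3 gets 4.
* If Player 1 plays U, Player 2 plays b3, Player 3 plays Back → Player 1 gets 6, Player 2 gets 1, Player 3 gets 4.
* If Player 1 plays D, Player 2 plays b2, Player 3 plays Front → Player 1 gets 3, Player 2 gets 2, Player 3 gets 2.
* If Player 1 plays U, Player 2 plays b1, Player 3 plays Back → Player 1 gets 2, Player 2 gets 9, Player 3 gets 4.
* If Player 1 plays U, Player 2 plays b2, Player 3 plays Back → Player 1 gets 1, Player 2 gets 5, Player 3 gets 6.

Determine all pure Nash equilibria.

For each strategy profile, look for a profitable unilateral deviation.
(U, b1, Front): Player 2 can switch to b2 (4 → 5). Not NE.
(U, b1, Back): Player 1 can switch to D (2 → 4). Not NE.
(U, b2, Front): Player 3 can switch to Back (5 → 6). Not NE.
(U, b2, Back): Player 1 can switch to D (1 → 3). Not NE.
(U, b3, Front): Player 2 can switch to b1 (2 → 4). Not NE.
(U, b3, Back): Player 2 can switch to b1 (1 → 9). Not NE.
(D, b1, Front): Player 1 can switch to U (0 → 7). Not NE.
(D, b1, Back): Player 2 can switch to b2 (2 → 3). Not NE.
(D, b2, Front): Player 1 can switch to U (3 → 8). Not NE.
(D, b2, Back): Player 1 gets 3, best alternative 1; Player 2 gets 3, best alternative 2; Player 3 gets 4, best alternative 2. No profitable deviation — NE.
(D, b3, Front): Player 1 can switch to U (0 → 1). Not NE.
(The remaining 1 profile has a profitable deviation by the same check.)

Pure NE: (D, b2, Back)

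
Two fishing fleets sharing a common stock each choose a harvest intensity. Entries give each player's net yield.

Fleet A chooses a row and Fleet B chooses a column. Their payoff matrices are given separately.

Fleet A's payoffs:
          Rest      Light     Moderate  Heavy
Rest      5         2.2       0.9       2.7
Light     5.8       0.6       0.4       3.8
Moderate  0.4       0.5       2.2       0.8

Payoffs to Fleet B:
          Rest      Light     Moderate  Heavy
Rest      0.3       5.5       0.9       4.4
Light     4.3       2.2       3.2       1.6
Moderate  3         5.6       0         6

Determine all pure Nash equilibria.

Pure-strategy Nash equilibria: (Rest, Light); (Light, Rest)

For each strategy profile, look for a profitable unilateral deviation.
(Rest, Rest): Fleet A can switch to Light (5 → 5.8). Not NE.
(Rest, Light): Fleet A gets 2.2, best alternative 0.6; Fleet B gets 5.5, best alternative 4.4. No profitable deviation — NE.
(Rest, Moderate): Fleet A can switch to Moderate (0.9 → 2.2). Not NE.
(Rest, Heavy): Fleet A can switch to Light (2.7 → 3.8). Not NE.
(Light, Rest): Fleet A gets 5.8, best alternative 5; Fleet B gets 4.3, best alternative 3.2. No profitable deviation — NE.
(Light, Light): Fleet A can switch to Rest (0.6 → 2.2). Not NE.
(Light, Moderate): Fleet A can switch to Rest (0.4 → 0.9). Not NE.
(Light, Heavy): Fleet B can switch to Rest (1.6 → 4.3). Not NE.
(Moderate, Rest): Fleet A can switch to Rest (0.4 → 5). Not NE.
(Moderate, Light): Fleet A can switch to Rest (0.5 → 2.2). Not NE.
(Moderate, Moderate): Fleet B can switch to Rest (0 → 3). Not NE.
(Moderate, Heavy): Fleet A can switch to Rest (0.8 → 2.7). Not NE.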